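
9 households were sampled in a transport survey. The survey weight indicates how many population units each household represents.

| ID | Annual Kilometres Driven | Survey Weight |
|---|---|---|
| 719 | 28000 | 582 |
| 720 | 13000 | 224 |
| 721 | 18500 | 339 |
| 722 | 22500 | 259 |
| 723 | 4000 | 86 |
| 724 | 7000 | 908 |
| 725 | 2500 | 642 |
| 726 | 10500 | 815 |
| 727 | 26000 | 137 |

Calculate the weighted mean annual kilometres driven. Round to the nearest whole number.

12959

Weighted sum = 28000×582 + 13000×224 + 18500×339 + 22500×259 + 4000×86 + 7000×908 + 2500×642 + 10500×815 + 26000×137
  = 51731500
Sum of weights = 582 + 224 + 339 + 259 + 86 + 908 + 642 + 815 + 137 = 3992
Weighted mean = 51731500 / 3992 = 12958.793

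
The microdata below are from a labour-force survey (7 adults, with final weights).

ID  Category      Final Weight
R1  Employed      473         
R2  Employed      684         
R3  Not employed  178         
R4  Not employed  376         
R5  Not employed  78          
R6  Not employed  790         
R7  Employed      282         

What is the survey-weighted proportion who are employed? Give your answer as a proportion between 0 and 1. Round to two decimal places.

Sum of weights for 'Employed' = 473 + 684 + 282 = 1439
Total weight = 2861
Weighted proportion = 1439 / 2861 = 0.50297099

0.50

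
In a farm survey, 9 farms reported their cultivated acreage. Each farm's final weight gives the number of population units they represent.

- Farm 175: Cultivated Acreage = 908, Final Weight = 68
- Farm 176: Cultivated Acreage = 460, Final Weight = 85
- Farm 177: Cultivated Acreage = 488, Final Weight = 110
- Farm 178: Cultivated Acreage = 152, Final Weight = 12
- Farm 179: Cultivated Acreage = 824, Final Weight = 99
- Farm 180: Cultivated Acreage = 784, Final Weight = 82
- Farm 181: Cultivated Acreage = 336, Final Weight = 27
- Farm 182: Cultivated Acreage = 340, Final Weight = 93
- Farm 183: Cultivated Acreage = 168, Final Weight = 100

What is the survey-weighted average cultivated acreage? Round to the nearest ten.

Weighted sum = 908×68 + 460×85 + 488×110 + 152×12 + 824×99 + 784×82 + 336×27 + 340×93 + 168×100
  = 61744 + 39100 + 53680 + 1824 + 81576 + 64288 + 9072 + 31620 + 16800 = 359704
Sum of weights = 676
Weighted mean = 359704 / 676 = 532.10651

530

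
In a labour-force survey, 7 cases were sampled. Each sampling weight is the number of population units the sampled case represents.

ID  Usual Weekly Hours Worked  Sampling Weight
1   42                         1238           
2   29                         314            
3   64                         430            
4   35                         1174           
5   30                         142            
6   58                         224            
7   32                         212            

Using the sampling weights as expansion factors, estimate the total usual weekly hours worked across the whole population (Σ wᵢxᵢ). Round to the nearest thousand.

154000

Weighted total = 42×1238 + 29×314 + 64×430 + 35×1174 + 30×142 + 58×224 + 32×212
  = 51996 + 9106 + 27520 + 41090 + 4260 + 12992 + 6784 = 153748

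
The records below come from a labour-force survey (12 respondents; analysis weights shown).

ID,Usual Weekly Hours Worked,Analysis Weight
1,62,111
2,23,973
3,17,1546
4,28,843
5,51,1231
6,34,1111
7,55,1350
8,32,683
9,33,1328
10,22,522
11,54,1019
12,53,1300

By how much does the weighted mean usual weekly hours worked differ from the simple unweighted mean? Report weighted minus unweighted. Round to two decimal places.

Unweighted sum = 62 + 23 + 17 + 28 + 51 + 34 + 55 + 32 + 33 + 22 + 54 + 53 = 464
Unweighted mean = 464 / 12 = 38.666667
Weighted sum = 62×111 + 23×973 + 17×1546 + 28×843 + 51×1231 + 34×1111 + 55×1350 + 32×683 + 33×1328 + 22×522 + 54×1019 + 53×1300
  = 455042
Sum of weights = 12017
Weighted mean = 455042 / 12017 = 37.866522
Difference (weighted minus unweighted) = -0.80014424

-0.80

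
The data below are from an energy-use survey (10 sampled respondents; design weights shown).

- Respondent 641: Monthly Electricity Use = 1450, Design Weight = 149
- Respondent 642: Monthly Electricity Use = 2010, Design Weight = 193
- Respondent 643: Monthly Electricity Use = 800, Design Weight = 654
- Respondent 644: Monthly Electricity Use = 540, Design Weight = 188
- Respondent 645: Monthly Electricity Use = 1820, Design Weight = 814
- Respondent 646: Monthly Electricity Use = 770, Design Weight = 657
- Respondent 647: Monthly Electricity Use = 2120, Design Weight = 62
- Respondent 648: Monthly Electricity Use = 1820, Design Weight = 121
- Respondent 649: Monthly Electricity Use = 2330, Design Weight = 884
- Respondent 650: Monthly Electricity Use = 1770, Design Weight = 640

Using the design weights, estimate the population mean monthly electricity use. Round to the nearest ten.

1550

Weighted sum = 1450×149 + 2010×193 + 800×654 + 540×188 + 1820×814 + 770×657 + 2120×62 + 1820×121 + 2330×884 + 1770×640
  = 6760250
Sum of weights = 149 + 193 + 654 + 188 + 814 + 657 + 62 + 121 + 884 + 640 = 4362
Weighted mean = 6760250 / 4362 = 1549.8051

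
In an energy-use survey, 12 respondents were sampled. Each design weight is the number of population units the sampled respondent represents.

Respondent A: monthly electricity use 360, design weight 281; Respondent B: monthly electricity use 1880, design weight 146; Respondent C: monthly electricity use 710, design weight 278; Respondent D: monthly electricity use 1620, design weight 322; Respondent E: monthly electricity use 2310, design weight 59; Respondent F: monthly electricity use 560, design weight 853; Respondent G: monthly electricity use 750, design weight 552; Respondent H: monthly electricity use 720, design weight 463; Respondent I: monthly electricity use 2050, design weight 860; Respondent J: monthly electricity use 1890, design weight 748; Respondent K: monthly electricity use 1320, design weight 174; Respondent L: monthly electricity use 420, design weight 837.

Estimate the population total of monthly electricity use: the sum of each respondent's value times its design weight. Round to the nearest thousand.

Weighted total = 360×281 + 1880×146 + 710×278 + 1620×322 + 2310×59 + 560×853 + 750×552 + 720×463 + 2050×860 + 1890×748 + 1320×174 + 420×837
  = 101160 + 274480 + 197380 + 521640 + 136290 + 477680 + 414000 + 333360 + 1763000 + 1413720 + 229680 + 351540 = 6213930

6214000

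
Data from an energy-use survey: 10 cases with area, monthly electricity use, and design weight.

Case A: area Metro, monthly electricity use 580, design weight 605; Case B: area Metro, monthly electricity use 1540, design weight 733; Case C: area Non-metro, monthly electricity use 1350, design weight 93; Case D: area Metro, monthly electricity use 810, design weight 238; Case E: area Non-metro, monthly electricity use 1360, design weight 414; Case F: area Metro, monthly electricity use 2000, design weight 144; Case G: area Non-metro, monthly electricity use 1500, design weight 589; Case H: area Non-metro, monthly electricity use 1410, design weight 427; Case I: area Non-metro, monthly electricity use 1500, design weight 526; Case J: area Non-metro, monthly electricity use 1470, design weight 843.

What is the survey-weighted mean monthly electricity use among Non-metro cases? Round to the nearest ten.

Non-metro rows: C, E, G, H, I, J
Weighted sum = 1350×93 + 1360×414 + 1500×589 + 1410×427 + 1500×526 + 1470×843
  = 4202370
Sum of weights = 93 + 414 + 589 + 427 + 526 + 843 = 2892
Weighted mean = 4202370 / 2892 = 1453.1017

1450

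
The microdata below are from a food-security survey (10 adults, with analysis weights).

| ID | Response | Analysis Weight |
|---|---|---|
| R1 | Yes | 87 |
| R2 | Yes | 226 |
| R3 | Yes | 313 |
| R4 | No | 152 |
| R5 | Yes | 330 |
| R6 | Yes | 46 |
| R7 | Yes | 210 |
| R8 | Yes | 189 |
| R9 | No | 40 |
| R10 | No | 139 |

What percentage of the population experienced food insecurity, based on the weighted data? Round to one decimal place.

Sum of weights for 'Yes' = 87 + 226 + 313 + 330 + 46 + 210 + 189 = 1401
Total weight = 87 + 226 + 313 + 152 + 330 + 46 + 210 + 189 + 40 + 139 = 1732
Weighted proportion = 1401 / 1732 = 0.80889145 → 80.889145%

80.9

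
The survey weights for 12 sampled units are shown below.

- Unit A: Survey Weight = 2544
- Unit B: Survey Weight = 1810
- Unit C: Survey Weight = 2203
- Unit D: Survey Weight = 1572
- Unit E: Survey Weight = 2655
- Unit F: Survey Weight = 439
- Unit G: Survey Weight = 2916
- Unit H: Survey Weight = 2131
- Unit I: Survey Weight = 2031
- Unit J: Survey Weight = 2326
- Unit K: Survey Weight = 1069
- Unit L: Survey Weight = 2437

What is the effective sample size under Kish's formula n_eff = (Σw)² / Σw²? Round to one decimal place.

Σ wᵢ = 2544 + 1810 + 2203 + 1572 + 2655 + 439 + 2916 + 2131 + 2031 + 2326 + 1069 + 2437 = 24133
Σ wᵢ² = 53975359
n_eff = 24133² / 53975359 = 582401689 / 53975359 = 10.79014

10.8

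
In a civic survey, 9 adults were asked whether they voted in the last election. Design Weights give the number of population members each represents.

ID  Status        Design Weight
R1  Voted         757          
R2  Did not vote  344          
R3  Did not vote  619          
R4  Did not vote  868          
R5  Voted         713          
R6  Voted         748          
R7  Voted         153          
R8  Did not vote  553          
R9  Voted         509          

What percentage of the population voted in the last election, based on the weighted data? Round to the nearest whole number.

Sum of weights for 'Voted' = 757 + 713 + 748 + 153 + 509 = 2880
Total weight = 757 + 344 + 619 + 868 + 713 + 748 + 153 + 553 + 509 = 5264
Weighted proportion = 2880 / 5264 = 0.54711246 → 54.711246%

55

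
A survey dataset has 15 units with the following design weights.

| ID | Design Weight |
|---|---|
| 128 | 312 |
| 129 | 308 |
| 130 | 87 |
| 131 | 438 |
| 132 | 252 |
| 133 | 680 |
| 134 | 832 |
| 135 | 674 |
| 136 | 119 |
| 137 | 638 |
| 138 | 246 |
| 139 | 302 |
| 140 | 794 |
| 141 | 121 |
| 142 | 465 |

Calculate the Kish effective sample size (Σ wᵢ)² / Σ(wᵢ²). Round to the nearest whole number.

Σ wᵢ = 6268
Σ wᵢ² = 3498252
n_eff = 6268² / 3498252 = 39287824 / 3498252 = 11.230702

11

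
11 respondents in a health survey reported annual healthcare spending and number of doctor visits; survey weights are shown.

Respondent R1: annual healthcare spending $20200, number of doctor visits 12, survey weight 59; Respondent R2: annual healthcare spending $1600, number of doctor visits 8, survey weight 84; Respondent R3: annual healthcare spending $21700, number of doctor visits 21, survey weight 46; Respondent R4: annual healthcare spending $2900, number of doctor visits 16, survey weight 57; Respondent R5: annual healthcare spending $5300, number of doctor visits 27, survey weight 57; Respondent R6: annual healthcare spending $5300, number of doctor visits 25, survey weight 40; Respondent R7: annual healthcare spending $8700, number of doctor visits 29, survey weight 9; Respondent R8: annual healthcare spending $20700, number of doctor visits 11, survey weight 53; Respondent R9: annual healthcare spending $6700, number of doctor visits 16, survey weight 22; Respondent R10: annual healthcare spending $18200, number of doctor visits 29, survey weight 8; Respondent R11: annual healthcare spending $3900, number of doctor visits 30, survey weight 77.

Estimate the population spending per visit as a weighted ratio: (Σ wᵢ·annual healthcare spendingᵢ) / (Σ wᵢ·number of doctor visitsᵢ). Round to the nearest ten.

Σ wᵢ·y = 20200×59 + 1600×84 + 21700×46 + 2900×57 + 5300×57 + 5300×40 + 8700×9 + 20700×53 + 6700×22 + 18200×8 + 3900×77
  = 1191800 + 134400 + 998200 + 165300 + 302100 + 212000 + 78300 + 1097100 + 147400 + 145600 + 300300 = 4772500
Σ wᵢ·x = 12×59 + 8×84 + 21×46 + 16×57 + 27×57 + 25×40 + 29×9 + 11×53 + 16×22 + 29×8 + 30×77
  = 708 + 672 + 966 + 912 + 1539 + 1000 + 261 + 583 + 352 + 232 + 2310 = 9535
Ratio = 4772500 / 9535 = 500.52438

500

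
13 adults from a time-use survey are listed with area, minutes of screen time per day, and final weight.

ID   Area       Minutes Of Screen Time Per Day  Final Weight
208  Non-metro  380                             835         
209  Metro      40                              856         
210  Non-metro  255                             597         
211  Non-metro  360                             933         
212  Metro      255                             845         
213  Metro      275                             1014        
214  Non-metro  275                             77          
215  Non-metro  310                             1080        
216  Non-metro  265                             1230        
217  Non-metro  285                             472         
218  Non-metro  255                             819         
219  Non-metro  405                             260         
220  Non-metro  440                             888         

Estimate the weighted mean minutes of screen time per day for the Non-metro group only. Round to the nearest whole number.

324

Non-metro rows: 208, 210, 211, 214, 215, 216, 217, 218, 219, 220
Weighted sum = 380×835 + 255×597 + 360×933 + 275×77 + 310×1080 + 265×1230 + 285×472 + 255×819 + 405×260 + 440×888
  = 317300 + 152235 + 335880 + 21175 + 334800 + 325950 + 134520 + 208845 + 105300 + 390720 = 2326725
Sum of weights = 7191
Weighted mean = 2326725 / 7191 = 323.5607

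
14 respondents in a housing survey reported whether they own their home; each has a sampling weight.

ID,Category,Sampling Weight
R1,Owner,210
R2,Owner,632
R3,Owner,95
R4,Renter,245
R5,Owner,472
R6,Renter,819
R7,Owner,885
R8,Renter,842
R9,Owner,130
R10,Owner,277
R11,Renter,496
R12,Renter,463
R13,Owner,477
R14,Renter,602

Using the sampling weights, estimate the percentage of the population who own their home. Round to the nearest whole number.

Sum of weights for 'Owner' = 210 + 632 + 95 + 472 + 885 + 130 + 277 + 477 = 3178
Total weight = 6645
Weighted proportion = 3178 / 6645 = 0.47825433 → 47.825433%

48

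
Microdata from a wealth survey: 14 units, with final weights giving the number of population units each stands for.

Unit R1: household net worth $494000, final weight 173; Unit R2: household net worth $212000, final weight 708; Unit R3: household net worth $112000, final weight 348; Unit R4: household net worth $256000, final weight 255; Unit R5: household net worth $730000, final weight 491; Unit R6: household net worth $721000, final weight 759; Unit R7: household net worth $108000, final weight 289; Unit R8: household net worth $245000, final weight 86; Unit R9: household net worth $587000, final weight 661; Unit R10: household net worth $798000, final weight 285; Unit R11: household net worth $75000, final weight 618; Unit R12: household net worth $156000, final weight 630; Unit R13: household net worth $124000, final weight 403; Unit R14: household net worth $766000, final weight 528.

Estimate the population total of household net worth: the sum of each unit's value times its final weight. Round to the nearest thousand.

2512252000

Weighted total = 2512252000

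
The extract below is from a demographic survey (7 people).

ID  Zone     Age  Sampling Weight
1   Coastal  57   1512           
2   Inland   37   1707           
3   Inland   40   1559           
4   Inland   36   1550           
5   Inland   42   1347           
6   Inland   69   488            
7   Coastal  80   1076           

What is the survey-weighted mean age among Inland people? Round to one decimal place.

40.8

Inland rows: 2, 3, 4, 5, 6
Weighted sum = 37×1707 + 40×1559 + 36×1550 + 42×1347 + 69×488
  = 63159 + 62360 + 55800 + 56574 + 33672 = 271565
Sum of weights = 6651
Weighted mean = 271565 / 6651 = 40.830702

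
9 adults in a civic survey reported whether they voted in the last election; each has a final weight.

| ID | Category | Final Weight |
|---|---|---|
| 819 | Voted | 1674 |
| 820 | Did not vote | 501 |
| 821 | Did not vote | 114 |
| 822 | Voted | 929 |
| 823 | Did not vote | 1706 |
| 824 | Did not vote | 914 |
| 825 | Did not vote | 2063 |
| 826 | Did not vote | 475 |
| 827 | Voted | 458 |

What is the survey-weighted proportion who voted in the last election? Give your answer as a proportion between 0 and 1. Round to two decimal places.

0.35

Sum of weights for 'Voted' = 1674 + 929 + 458 = 3061
Total weight = 1674 + 501 + 114 + 929 + 1706 + 914 + 2063 + 475 + 458 = 8834
Weighted proportion = 3061 / 8834 = 0.34650215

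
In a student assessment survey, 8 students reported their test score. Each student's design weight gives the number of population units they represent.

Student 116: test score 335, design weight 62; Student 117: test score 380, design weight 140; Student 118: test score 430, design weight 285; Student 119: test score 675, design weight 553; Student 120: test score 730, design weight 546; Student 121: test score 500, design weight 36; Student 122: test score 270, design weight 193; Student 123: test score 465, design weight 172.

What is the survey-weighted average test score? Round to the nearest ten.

560

Weighted sum = 335×62 + 380×140 + 430×285 + 675×553 + 730×546 + 500×36 + 270×193 + 465×172
  = 20770 + 53200 + 122550 + 373275 + 398580 + 18000 + 52110 + 79980 = 1118465
Sum of weights = 62 + 140 + 285 + 553 + 546 + 36 + 193 + 172 = 1987
Weighted mean = 1118465 / 1987 = 562.89129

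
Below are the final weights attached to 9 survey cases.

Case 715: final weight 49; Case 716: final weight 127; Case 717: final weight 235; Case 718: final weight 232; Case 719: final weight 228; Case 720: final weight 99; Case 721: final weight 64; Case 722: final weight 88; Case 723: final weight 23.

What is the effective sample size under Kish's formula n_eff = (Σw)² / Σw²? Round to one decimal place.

6.5

Σ wᵢ = 49 + 127 + 235 + 232 + 228 + 99 + 64 + 88 + 23 = 1145
Σ wᵢ² = 2401 + 16129 + 55225 + 53824 + 51984 + 9801 + 4096 + 7744 + 529 = 201733
n_eff = 1145² / 201733 = 1311025 / 201733 = 6.4988128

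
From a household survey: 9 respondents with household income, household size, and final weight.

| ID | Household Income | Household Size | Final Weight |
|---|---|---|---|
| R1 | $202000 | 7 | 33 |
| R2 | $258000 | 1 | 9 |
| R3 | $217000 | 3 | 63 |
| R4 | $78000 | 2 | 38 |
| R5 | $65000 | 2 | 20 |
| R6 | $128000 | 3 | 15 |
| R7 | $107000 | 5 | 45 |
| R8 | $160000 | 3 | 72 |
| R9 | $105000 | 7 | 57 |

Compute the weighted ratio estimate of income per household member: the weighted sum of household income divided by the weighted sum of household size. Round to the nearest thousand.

36000

Σ wᵢ·y = 202000×33 + 258000×9 + 217000×63 + 78000×38 + 65000×20 + 128000×15 + 107000×45 + 160000×72 + 105000×57
  = 6666000 + 2322000 + 13671000 + 2964000 + 1300000 + 1920000 + 4815000 + 11520000 + 5985000 = 51163000
Σ wᵢ·x = 7×33 + 1×9 + 3×63 + 2×38 + 2×20 + 3×15 + 5×45 + 3×72 + 7×57
  = 231 + 9 + 189 + 76 + 40 + 45 + 225 + 216 + 399 = 1430
Ratio = 51163000 / 1430 = 35778.322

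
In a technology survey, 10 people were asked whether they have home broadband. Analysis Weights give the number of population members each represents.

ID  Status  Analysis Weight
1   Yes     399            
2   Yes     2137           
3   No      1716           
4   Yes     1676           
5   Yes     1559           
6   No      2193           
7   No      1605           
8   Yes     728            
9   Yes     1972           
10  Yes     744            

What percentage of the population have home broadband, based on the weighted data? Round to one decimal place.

Sum of weights for 'Yes' = 399 + 2137 + 1676 + 1559 + 728 + 1972 + 744 = 9215
Total weight = 14729
Weighted proportion = 9215 / 14729 = 0.6256365 → 62.56365%

62.6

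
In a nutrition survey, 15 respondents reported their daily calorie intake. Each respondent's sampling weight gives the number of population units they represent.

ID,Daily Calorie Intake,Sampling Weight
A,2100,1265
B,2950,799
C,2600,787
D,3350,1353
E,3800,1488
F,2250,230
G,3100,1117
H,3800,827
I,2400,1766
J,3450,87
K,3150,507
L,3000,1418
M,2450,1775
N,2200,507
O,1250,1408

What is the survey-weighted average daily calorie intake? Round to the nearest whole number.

Weighted sum = 41983250
Sum of weights = 15334
Weighted mean = 41983250 / 15334 = 2737.919

2738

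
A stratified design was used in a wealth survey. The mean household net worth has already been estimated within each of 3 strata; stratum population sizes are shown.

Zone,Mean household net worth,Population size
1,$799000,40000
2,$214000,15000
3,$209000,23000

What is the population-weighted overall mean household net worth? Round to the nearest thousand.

Σ Nₕ·x̄ₕ = 39977000000
Σ Nₕ = 40000 + 15000 + 23000 = 78000
Overall mean = 39977000000 / 78000 = 512525.64

513000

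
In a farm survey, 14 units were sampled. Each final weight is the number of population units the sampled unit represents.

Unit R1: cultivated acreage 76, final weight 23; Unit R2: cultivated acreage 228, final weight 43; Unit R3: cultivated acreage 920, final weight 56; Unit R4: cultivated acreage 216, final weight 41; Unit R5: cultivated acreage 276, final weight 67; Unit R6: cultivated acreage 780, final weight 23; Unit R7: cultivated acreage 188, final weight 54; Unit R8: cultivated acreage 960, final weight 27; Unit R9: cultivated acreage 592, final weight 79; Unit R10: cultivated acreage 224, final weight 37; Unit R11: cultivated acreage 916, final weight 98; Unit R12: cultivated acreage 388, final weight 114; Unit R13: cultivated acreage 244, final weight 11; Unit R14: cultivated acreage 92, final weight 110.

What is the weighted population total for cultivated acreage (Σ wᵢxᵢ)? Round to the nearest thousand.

346000

Weighted total = 346292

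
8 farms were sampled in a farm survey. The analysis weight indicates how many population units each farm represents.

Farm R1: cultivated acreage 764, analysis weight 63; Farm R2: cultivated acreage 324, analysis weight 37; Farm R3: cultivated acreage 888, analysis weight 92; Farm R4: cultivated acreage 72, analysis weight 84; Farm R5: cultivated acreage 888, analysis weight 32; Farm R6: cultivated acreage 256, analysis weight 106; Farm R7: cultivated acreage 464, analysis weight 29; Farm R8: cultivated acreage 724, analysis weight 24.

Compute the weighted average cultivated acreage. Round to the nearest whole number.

502

Weighted sum = 764×63 + 324×37 + 888×92 + 72×84 + 888×32 + 256×106 + 464×29 + 724×24
  = 48132 + 11988 + 81696 + 6048 + 28416 + 27136 + 13456 + 17376 = 234248
Sum of weights = 467
Weighted mean = 234248 / 467 = 501.60171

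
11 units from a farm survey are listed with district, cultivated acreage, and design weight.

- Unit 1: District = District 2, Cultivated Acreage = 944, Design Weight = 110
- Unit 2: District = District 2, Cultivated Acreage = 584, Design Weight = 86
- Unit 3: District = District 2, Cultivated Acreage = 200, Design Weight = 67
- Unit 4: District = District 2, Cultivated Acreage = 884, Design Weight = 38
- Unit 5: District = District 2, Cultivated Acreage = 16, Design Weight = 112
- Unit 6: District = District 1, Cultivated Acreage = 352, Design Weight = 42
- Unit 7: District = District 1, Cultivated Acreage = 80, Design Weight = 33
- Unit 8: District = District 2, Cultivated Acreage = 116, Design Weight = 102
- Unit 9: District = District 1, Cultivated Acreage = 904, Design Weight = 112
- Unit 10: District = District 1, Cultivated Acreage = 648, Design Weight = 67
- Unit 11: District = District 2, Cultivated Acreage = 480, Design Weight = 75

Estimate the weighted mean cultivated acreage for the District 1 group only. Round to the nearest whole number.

District 1 rows: 6, 7, 9, 10
Weighted sum = 352×42 + 80×33 + 904×112 + 648×67
  = 162088
Sum of weights = 42 + 33 + 112 + 67 = 254
Weighted mean = 162088 / 254 = 638.14173

638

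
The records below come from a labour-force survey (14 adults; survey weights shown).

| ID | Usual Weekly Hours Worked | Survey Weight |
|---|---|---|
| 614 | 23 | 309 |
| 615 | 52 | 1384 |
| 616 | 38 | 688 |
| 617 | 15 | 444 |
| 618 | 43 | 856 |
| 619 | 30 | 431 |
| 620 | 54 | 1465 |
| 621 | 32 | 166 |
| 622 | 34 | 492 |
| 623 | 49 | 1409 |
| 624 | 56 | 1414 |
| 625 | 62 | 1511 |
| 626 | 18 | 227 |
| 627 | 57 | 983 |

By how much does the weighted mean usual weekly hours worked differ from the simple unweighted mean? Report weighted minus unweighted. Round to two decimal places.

7.73

Unweighted sum = 563
Unweighted mean = 563 / 14 = 40.214286
Weighted sum = 564791
Sum of weights = 11779
Weighted mean = 564791 / 11779 = 47.948977
Difference (weighted minus unweighted) = 7.7346913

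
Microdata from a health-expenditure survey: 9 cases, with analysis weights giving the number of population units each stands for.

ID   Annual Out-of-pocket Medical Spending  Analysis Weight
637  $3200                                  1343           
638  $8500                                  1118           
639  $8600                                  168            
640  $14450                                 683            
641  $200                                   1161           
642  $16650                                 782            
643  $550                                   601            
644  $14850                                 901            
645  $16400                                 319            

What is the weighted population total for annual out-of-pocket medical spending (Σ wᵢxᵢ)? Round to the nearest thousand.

57309000

Weighted total = 57309250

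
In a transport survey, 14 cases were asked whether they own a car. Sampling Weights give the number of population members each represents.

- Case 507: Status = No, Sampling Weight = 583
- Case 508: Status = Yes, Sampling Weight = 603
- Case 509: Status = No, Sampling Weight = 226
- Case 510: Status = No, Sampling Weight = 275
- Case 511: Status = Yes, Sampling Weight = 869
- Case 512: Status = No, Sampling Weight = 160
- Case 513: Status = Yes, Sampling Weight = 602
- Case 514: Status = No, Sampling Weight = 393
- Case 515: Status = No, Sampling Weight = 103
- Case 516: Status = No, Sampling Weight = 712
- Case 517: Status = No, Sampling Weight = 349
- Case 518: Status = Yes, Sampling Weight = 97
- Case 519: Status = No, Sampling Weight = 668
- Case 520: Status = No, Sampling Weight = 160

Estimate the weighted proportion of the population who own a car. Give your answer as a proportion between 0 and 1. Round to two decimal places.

Sum of weights for 'Yes' = 603 + 869 + 602 + 97 = 2171
Total weight = 5800
Weighted proportion = 2171 / 5800 = 0.37431034

0.37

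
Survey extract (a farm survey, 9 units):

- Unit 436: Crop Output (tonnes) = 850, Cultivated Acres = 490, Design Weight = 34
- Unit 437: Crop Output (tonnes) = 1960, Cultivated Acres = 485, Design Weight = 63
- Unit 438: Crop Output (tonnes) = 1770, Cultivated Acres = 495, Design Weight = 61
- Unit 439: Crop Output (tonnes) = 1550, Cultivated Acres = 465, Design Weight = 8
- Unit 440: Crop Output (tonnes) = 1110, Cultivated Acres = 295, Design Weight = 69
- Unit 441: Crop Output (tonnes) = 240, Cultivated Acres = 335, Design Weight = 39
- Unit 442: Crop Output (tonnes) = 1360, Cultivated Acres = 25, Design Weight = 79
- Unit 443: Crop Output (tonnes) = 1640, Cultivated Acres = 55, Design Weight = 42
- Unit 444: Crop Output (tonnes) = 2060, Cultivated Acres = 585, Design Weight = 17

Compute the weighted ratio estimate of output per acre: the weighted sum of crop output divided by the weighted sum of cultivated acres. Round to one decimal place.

4.4

Σ wᵢ·y = 850×34 + 1960×63 + 1770×61 + 1550×8 + 1110×69 + 240×39 + 1360×79 + 1640×42 + 2060×17
  = 28900 + 123480 + 107970 + 12400 + 76590 + 9360 + 107440 + 68880 + 35020 = 570040
Σ wᵢ·x = 490×34 + 485×63 + 495×61 + 465×8 + 295×69 + 335×39 + 25×79 + 55×42 + 585×17
  = 128780
Ratio = 570040 / 128780 = 4.4264637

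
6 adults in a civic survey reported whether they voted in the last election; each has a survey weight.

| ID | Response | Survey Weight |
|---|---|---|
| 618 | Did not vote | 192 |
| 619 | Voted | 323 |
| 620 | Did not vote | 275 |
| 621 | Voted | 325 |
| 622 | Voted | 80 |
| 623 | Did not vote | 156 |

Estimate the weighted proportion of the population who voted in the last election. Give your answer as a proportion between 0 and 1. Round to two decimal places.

0.54

Sum of weights for 'Voted' = 323 + 325 + 80 = 728
Total weight = 192 + 323 + 275 + 325 + 80 + 156 = 1351
Weighted proportion = 728 / 1351 = 0.5388601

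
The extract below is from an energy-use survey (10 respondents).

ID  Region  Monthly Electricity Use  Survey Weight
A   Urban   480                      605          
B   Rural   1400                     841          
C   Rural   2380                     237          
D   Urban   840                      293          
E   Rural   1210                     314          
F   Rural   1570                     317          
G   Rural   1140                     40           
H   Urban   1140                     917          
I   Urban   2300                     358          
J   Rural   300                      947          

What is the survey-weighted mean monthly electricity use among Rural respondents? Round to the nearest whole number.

1094

Rural rows: B, C, E, F, G, J
Weighted sum = 1400×841 + 2380×237 + 1210×314 + 1570×317 + 1140×40 + 300×947
  = 1177400 + 564060 + 379940 + 497690 + 45600 + 284100 = 2948790
Sum of weights = 841 + 237 + 314 + 317 + 40 + 947 = 2696
Weighted mean = 2948790 / 2696 = 1093.7648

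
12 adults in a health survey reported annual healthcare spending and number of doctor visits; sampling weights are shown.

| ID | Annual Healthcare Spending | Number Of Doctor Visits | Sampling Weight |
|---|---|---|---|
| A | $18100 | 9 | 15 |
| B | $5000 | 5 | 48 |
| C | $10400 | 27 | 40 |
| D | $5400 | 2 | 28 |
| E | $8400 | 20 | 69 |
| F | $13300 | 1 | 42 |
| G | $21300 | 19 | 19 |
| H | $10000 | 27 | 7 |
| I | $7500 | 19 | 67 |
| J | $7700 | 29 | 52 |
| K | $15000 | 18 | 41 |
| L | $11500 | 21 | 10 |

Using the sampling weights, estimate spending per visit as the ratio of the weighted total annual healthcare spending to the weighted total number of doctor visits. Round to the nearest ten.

600

Σ wᵢ·y = 4324500
Σ wᵢ·x = 9×15 + 5×48 + 27×40 + 2×28 + 20×69 + 1×42 + 19×19 + 27×7 + 19×67 + 29×52 + 18×41 + 21×10
  = 7212
Ratio = 4324500 / 7212 = 599.62562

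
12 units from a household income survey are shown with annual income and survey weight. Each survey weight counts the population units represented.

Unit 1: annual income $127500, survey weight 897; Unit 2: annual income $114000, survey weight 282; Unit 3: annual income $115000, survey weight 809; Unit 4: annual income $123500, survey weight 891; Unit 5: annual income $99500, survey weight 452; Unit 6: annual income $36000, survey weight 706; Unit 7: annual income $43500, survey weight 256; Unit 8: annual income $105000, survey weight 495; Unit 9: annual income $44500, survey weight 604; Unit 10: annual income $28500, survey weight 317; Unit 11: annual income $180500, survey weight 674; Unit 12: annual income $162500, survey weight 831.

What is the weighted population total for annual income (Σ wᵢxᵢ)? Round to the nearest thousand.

Weighted total = 775697000

775697000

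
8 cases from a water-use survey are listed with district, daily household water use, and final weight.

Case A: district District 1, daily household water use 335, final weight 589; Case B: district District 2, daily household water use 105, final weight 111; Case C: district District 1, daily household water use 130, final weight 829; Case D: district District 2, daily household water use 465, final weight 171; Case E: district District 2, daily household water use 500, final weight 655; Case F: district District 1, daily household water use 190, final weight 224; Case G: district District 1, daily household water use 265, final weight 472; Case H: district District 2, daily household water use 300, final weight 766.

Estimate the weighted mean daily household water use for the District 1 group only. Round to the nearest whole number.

District 1 rows: A, C, F, G
Weighted sum = 335×589 + 130×829 + 190×224 + 265×472
  = 472725
Sum of weights = 589 + 829 + 224 + 472 = 2114
Weighted mean = 472725 / 2114 = 223.61637

224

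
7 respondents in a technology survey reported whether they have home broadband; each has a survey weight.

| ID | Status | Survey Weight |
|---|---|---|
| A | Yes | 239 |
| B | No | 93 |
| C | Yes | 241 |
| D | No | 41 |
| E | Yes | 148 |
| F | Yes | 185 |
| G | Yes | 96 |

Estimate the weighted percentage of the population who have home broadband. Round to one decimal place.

87.2

Sum of weights for 'Yes' = 239 + 241 + 148 + 185 + 96 = 909
Total weight = 239 + 93 + 241 + 41 + 148 + 185 + 96 = 1043
Weighted proportion = 909 / 1043 = 0.87152445 → 87.152445%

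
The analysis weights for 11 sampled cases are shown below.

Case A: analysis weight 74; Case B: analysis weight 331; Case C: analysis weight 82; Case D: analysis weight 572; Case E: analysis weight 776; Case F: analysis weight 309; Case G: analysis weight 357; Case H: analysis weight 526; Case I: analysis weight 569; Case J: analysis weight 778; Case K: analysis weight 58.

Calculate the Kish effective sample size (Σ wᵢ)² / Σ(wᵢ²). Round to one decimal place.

Σ wᵢ = 74 + 331 + 82 + 572 + 776 + 309 + 357 + 526 + 569 + 778 + 58 = 4432
Σ wᵢ² = 2483136
n_eff = 4432² / 2483136 = 19642624 / 2483136 = 7.9104101

7.9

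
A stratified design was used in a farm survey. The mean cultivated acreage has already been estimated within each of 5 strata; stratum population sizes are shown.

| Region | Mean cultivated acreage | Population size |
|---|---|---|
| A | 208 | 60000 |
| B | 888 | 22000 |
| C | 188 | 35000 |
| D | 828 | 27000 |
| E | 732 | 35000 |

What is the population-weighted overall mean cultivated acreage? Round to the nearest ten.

Σ Nₕ·x̄ₕ = 86572000
Σ Nₕ = 60000 + 22000 + 35000 + 27000 + 35000 = 179000
Overall mean = 86572000 / 179000 = 483.64246

480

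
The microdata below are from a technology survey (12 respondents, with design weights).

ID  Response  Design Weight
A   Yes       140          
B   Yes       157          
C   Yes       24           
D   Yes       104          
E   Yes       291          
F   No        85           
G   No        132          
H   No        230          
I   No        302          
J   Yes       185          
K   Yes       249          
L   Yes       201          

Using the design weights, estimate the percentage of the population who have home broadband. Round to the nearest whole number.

64

Sum of weights for 'Yes' = 140 + 157 + 24 + 104 + 291 + 185 + 249 + 201 = 1351
Total weight = 2100
Weighted proportion = 1351 / 2100 = 0.64333333 → 64.333333%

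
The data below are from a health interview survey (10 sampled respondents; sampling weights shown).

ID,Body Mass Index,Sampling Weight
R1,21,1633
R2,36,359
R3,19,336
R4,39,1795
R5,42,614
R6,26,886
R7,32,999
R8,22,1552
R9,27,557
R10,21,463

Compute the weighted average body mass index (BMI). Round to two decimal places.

28.64

Weighted sum = 21×1633 + 36×359 + 19×336 + 39×1795 + 42×614 + 26×886 + 32×999 + 22×1552 + 27×557 + 21×463
  = 263304
Sum of weights = 1633 + 359 + 336 + 1795 + 614 + 886 + 999 + 1552 + 557 + 463 = 9194
Weighted mean = 263304 / 9194 = 28.638677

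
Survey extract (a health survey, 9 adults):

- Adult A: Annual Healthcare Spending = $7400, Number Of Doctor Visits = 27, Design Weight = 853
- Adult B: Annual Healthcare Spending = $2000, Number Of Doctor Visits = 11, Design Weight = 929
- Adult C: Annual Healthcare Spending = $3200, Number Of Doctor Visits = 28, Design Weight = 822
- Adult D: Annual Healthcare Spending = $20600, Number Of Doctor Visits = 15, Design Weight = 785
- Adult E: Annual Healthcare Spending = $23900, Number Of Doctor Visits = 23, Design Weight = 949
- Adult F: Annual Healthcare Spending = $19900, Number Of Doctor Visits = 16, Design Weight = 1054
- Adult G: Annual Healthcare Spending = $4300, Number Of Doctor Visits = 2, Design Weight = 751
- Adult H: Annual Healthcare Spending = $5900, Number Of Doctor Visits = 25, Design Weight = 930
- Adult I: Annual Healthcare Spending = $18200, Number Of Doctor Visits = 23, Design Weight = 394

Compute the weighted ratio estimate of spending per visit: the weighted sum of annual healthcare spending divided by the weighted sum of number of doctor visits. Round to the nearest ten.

Σ wᵢ·y = 7400×853 + 2000×929 + 3200×822 + 20600×785 + 23900×949 + 19900×1054 + 4300×751 + 5900×930 + 18200×394
  = 86514400
Σ wᵢ·x = 27×853 + 11×929 + 28×822 + 15×785 + 23×949 + 16×1054 + 2×751 + 25×930 + 23×394
  = 140546
Ratio = 86514400 / 140546 = 615.55932

620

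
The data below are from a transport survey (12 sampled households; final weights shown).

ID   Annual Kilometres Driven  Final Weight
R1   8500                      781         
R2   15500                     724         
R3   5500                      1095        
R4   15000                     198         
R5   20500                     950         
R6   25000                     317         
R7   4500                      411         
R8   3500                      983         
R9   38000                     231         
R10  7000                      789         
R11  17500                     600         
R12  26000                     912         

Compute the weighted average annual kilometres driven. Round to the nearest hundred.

13500

Weighted sum = 8500×781 + 15500×724 + 5500×1095 + 15000×198 + 20500×950 + 25000×317 + 4500×411 + 3500×983 + 38000×231 + 7000×789 + 17500×600 + 26000×912
  = 108056000
Sum of weights = 7991
Weighted mean = 108056000 / 7991 = 13522.212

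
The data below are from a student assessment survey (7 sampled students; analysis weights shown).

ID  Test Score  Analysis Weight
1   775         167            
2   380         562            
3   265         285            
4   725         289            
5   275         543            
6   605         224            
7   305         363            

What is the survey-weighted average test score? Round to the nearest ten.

420

Weighted sum = 775×167 + 380×562 + 265×285 + 725×289 + 275×543 + 605×224 + 305×363
  = 129425 + 213560 + 75525 + 209525 + 149325 + 135520 + 110715 = 1023595
Sum of weights = 167 + 562 + 285 + 289 + 543 + 224 + 363 = 2433
Weighted mean = 1023595 / 2433 = 420.71311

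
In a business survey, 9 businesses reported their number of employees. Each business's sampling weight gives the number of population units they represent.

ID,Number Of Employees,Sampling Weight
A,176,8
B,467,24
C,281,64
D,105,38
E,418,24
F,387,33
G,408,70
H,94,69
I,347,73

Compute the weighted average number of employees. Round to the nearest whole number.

Weighted sum = 176×8 + 467×24 + 281×64 + 105×38 + 418×24 + 387×33 + 408×70 + 94×69 + 347×73
  = 1408 + 11208 + 17984 + 3990 + 10032 + 12771 + 28560 + 6486 + 25331 = 117770
Sum of weights = 8 + 24 + 64 + 38 + 24 + 33 + 70 + 69 + 73 = 403
Weighted mean = 117770 / 403 = 292.23325

292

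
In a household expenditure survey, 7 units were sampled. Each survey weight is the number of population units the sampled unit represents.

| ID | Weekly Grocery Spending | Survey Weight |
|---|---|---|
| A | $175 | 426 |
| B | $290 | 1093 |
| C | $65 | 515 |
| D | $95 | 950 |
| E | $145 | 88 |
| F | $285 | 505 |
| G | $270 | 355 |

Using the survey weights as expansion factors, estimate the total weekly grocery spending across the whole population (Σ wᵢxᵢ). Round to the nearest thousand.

768000

Weighted total = 175×426 + 290×1093 + 65×515 + 95×950 + 145×88 + 285×505 + 270×355
  = 767780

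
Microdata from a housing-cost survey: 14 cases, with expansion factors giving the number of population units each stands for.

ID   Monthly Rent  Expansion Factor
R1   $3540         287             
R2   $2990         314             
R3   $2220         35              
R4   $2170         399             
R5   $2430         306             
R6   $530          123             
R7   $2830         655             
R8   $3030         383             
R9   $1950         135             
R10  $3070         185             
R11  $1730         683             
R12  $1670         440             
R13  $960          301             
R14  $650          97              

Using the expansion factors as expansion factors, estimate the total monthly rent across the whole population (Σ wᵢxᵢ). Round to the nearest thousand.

9821000

Weighted total = 9820880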